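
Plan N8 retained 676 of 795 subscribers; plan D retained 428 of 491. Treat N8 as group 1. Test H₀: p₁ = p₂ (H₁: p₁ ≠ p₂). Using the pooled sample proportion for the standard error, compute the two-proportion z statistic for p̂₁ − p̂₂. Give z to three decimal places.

z = -1.068

p̂₁ = 676/795 = 0.85031, p̂₂ = 428/491 = 0.87169.
Pooled p̂ = (676+428)/(795+491) = 1104/1286 = 0.85848.
SE = √(0.121495 × 0.00329452) = 0.02001.
z = (0.85031 − 0.87169)/0.02001 = -0.02138/0.02001 = -1.068.
p-value = 2·P(Z > 1.068) ≈ 0.2853.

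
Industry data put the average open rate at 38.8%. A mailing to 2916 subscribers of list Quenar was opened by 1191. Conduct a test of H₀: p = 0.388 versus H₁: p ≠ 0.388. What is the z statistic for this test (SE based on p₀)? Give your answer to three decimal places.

p̂ = 1191/2916 = 0.408436.
Under H₀, SE = √(0.388·0.612/2916) = √(8.14321e-05) = 0.009024.
z = (0.408436 − 0.388)/0.009024 = 0.020436/0.009024 = 2.265.
p-value = 2·P(Z > 2.265) ≈ 0.0235.

z = 2.265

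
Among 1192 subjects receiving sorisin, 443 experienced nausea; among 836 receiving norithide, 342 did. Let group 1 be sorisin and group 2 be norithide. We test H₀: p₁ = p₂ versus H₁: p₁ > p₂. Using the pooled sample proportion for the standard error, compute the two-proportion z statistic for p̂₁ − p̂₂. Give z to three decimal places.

p̂₁ = 443/1192 ≈ 0.371644, p̂₂ = 342/836 ≈ 0.409091.
Pooled p̂ = (443+342)/(1192+836) = 785/2028 = 0.387081.
SE = √(0.237249 × 0.0020351) = 0.021973.
z = (0.371644 − 0.409091)/0.021973 = -0.037447/0.021973 = -1.704.
p-value = P(Z > -1.704) ≈ 0.9558.

z = -1.704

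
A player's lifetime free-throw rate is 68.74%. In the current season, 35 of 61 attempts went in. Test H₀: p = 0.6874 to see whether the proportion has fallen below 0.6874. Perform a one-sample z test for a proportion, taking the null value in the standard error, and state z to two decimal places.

z = -1.91

p̂ = 35/61 = 0.5738.
SE = √(p₀(1−p₀)/n) = √(0.21488/61) = 0.0594.
z = (0.5738 − 0.6874)/0.0594 = -0.1136/0.0594 = -1.91.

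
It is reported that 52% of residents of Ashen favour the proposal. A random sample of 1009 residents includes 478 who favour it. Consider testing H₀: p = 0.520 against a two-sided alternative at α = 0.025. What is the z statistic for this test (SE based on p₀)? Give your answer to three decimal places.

z = -2.941

p̂ = 478/1009 = 0.47374.
Under H₀, SE = √(0.52·0.48/1009) = √(0.000247374) = 0.01573.
z = (0.47374 − 0.52)/0.01573 = -0.04626/0.01573 = -2.941.
p-value = 2·P(Z > 2.941) ≈ 0.0033; since p < α = 0.025, reject H₀.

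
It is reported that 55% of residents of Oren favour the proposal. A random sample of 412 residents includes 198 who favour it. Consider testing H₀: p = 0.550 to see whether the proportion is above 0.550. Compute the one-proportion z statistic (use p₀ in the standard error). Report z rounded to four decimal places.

z = -2.8322

p̂ = 198/412 ≈ 0.480583.
SE = √(p₀(1−p₀)/n) = √(0.2475/412) = 0.024510.
z = (0.480583 − 0.55)/0.024510 = -0.069417/0.024510 = -2.8322.
p-value = P(Z > -2.832) ≈ 0.9977.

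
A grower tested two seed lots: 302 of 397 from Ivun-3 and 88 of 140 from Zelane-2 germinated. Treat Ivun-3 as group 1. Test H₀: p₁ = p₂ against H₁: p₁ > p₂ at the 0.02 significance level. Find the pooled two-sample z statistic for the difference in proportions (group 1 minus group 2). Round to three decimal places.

z = 3.015

p̂₁ = 302/397 = 0.76071, p̂₂ = 88/140 = 0.62857.
Pooled p̂ = (302+88)/(397+140) = 390/537 = 0.72626.
SE = √(0.198808 × 0.00966175) = 0.04383.
z = (0.76071 − 0.62857)/0.04383 = 0.13214/0.04383 = 3.015.
p-value = P(Z > 3.015) ≈ 0.0013. With α = 0.02, reject H₀.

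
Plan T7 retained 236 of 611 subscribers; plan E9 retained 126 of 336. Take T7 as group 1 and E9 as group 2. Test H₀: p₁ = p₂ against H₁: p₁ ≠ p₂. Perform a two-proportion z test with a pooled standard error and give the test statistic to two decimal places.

p̂₁ = 236/611 = 0.3863, p̂₂ = 126/336 = 0.3750.
Pooled p̂ = (236+126)/(611+336) = 362/947 = 0.3823.
SE = √(p̂(1−p̂)(1/n₁+1/n₂)) = √(0.3823·0.6177·0.00461285) = √(0.00108927) = 0.0330.
z = (0.3863 − 0.3750)/0.0330 = 0.0113/0.0330 = 0.34.
Two-sided p-value ≈ 2·Φ(−0.341) = 0.7332.

z = 0.34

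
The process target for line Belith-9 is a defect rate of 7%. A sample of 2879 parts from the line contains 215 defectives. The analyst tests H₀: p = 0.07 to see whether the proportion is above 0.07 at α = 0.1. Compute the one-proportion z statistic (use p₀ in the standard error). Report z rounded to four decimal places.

p̂ = 215/2879 = 0.0746787.
Under H₀, SE = √(0.07·0.93/2879) = √(2.2612e-05) = 0.0047552.
z = (0.0746787 − 0.07)/0.0047552 = 0.0046787/0.0047552 = 0.9839.
p-value = P(Z > 0.984) ≈ 0.1626. With α = 0.1, fail to reject H₀.

z = 0.9839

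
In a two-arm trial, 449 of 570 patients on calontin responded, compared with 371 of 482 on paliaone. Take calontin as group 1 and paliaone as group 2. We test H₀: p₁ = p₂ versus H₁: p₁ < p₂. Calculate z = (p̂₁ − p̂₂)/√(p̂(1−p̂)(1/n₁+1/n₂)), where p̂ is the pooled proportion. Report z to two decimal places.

z = 0.70

p̂₁ = 449/570 ≈ 0.7877, p̂₂ = 371/482 ≈ 0.7697.
Pooled p̂ = (449+371)/(570+482) = 820/1052 = 0.7795.
SE = √(p̂(1−p̂)(1/n₁+1/n₂)) = √(0.7795·0.2205·0.00382907) = √(0.00065821) = 0.0257.
z = (0.7877 − 0.7697)/0.0257 = 0.0180/0.0257 = 0.70.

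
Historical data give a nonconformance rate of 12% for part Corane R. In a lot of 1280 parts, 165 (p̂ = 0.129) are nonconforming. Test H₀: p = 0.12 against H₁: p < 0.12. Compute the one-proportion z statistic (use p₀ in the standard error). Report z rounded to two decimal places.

z = 0.98

p̂ = 165/1280 ≈ 0.1289.
SE = √(p₀(1−p₀)/n) = √(0.1056/1280) = 0.0091.
z = (0.1289 − 0.12)/0.0091 = 0.0089/0.0091 = 0.98.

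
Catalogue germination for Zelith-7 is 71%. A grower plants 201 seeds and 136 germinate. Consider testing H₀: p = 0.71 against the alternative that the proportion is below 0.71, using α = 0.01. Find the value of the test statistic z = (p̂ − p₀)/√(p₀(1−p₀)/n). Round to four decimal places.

z = -1.0430

p̂ = 136/201 = 0.676617.
SE = √(p₀(1−p₀)/n) = √(0.2059/201) = 0.032006.
z = (0.676617 − 0.71)/0.032006 = -0.033383/0.032006 = -1.0430.
p-value = P(Z < -1.043) ≈ 0.1485, so at α = 0.01 we fail to reject H₀.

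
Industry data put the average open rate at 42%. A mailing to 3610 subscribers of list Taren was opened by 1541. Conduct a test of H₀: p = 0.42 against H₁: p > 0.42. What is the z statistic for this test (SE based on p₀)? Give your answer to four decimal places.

z = 0.8363

p̂ = 1541/3610 = 0.426870.
Standard error under H₀: √(0.42×0.58/3610) = 0.008215.
z = (0.426870 − 0.42)/0.008215 = 0.006870/0.008215 = 0.8363.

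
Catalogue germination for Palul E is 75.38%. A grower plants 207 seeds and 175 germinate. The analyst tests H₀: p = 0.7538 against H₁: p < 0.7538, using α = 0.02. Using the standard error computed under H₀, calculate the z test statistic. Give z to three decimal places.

z = 3.060

p̂ = 175/207 ≈ 0.84541.
Under H₀, SE = √(0.7538·0.2462/207) = √(0.000896549) = 0.02994.
z = (0.84541 − 0.7538)/0.02994 = 0.09161/0.02994 = 3.060.
p-value = P(Z < 3.060) ≈ 0.9989, so at α = 0.02 we fail to reject H₀.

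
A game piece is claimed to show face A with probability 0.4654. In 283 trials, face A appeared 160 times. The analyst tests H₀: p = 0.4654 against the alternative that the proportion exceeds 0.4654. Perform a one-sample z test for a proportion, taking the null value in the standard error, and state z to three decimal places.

z = 3.372

p̂ = 160/283 = 0.56537.
Under H₀, SE = √(0.4654·0.5346/283) = √(0.000879162) = 0.02965.
z = (0.56537 − 0.4654)/0.02965 = 0.09997/0.02965 = 3.372.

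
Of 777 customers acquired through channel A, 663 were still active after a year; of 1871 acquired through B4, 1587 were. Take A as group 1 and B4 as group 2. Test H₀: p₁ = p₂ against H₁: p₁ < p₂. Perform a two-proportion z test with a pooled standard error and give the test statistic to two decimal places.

z = 0.33

p̂₁ = 663/777 ≈ 0.8533, p̂₂ = 1587/1871 ≈ 0.8482.
Pooled p̂ = (663+1587)/(777+1871) = 2250/2648 = 0.8497.
SE = √(p̂(1−p̂)(1/n₁+1/n₂)) = √(0.8497·0.1503·0.00182147) = √(0.000232623) = 0.0153.
z = (0.8533 − 0.8482)/0.0153 = 0.0051/0.0153 = 0.33.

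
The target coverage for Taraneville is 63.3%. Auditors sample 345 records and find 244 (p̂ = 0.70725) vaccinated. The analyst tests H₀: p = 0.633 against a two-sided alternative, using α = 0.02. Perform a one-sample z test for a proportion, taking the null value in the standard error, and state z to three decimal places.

p̂ = 244/345 = 0.70725.
Standard error under H₀: √(0.633×0.367/345) = 0.02595.
z = (0.70725 − 0.633)/0.02595 = 0.07425/0.02595 = 2.861.
Two-sided p-value ≈ 2·Φ(−2.861) = 0.0042; since p < α = 0.02, reject H₀.

z = 2.861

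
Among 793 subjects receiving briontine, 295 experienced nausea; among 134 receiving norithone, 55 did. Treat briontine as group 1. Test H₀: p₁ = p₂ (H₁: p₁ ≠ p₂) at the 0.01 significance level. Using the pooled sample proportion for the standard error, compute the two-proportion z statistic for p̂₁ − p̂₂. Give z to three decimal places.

z = -0.849

p̂₁ = 295/793 = 0.37201, p̂₂ = 55/134 = 0.41045.
Pooled p̂ = (295+55)/(793+134) = 350/927 = 0.37756.
SE = √(p̂(1−p̂)(1/n₁+1/n₂)) = √(0.37756·0.62244·0.00872372) = √(0.00205015) = 0.04528.
z = (0.37201 − 0.41045)/0.04528 = -0.03844/0.04528 = -0.849.
Two-sided p-value ≈ 2·Φ(−0.849) = 0.3959; since p > α = 0.01, fail to reject H₀.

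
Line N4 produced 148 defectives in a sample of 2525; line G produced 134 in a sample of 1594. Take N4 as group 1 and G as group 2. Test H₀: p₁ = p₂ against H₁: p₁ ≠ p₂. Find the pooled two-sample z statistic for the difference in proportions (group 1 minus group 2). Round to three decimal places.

p̂₁ = 148/2525 ≈ 0.058614, p̂₂ = 134/1594 ≈ 0.084065.
Pooled p̂ = (148+134)/(2525+1594) = 282/4119 = 0.068463.
SE = √(p̂(1−p̂)(1/n₁+1/n₂)) = √(0.068463·0.931537·0.00102339) = √(6.52679e-05) = 0.008079.
z = (0.058614 − 0.084065)/0.008079 = -0.025451/0.008079 = -3.150.
Two-sided p-value ≈ 2·Φ(−3.150) = 0.0016.

z = -3.150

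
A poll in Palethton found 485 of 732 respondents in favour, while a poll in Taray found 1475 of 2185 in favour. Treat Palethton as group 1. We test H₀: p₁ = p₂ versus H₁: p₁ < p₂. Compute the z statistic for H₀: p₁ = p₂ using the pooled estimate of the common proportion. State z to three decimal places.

z = -0.623

p̂₁ = 485/732 ≈ 0.66257, p̂₂ = 1475/2185 ≈ 0.67506.
Pooled p̂ = (485+1475)/(732+2185) = 1960/2917 = 0.67192.
SE = √(p̂(1−p̂)(1/n₁+1/n₂)) = √(0.67192·0.32808·0.00182379) = √(0.00040204) = 0.02005.
z = (0.66257 − 0.67506)/0.02005 = -0.01249/0.02005 = -0.623.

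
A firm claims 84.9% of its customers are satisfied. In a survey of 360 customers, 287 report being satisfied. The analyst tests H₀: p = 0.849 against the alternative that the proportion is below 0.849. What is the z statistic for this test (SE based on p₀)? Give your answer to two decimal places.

z = -2.74

p̂ = 287/360 ≈ 0.7972.
Under H₀, SE = √(0.849·0.151/360) = √(0.000356108) = 0.0189.
z = (0.7972 − 0.849)/0.0189 = -0.0518/0.0189 = -2.74.
p-value = P(Z < -2.744) ≈ 0.0030.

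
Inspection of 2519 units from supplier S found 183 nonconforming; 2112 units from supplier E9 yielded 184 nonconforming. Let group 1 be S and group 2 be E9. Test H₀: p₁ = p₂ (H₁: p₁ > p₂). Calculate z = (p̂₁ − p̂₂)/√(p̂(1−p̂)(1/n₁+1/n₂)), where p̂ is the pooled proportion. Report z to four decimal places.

z = -1.8160

p̂₁ = 183/2519 = 0.0726479, p̂₂ = 184/2112 = 0.0871212.
Pooled p̂ = (183+184)/(2519+2112) = 367/4631 = 0.0792485.
SE = √(p̂(1−p̂)(1/n₁+1/n₂)) = √(0.0792485·0.9207515·0.000870468) = √(6.35165e-05) = 0.0079697.
z = (0.0726479 − 0.0871212)/0.0079697 = -0.0144733/0.0079697 = -1.8160.
p-value = P(Z > -1.816) ≈ 0.9653.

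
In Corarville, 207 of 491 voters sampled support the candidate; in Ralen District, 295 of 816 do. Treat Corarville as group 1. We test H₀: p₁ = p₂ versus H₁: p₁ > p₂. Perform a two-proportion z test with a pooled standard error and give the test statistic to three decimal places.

z = 2.162

p̂₁ = 207/491 = 0.42159, p̂₂ = 295/816 = 0.36152.
Pooled p̂ = (207+295)/(491+816) = 502/1307 = 0.38409.
SE = √(p̂(1−p̂)(1/n₁+1/n₂)) = √(0.38409·0.61591·0.00326215) = √(0.000771707) = 0.02778.
z = (0.42159 − 0.36152)/0.02778 = 0.06007/0.02778 = 2.162.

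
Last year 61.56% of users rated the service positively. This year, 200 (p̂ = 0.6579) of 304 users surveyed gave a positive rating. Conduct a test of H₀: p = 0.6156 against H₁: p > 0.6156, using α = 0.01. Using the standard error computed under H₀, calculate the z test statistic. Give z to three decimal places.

z = 1.516

p̂ = 200/304 ≈ 0.65789.
Standard error under H₀: √(0.6156×0.3844/304) = 0.02790.
z = (0.65789 − 0.6156)/0.02790 = 0.04229/0.02790 = 1.516.
p-value = P(Z > 1.516) ≈ 0.0648. With α = 0.01, fail to reject H₀.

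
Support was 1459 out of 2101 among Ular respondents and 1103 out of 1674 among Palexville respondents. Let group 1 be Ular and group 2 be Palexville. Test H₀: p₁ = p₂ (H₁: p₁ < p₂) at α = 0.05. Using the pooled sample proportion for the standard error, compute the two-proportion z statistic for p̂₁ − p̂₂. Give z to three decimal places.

p̂₁ = 1459/2101 ≈ 0.69443, p̂₂ = 1103/1674 ≈ 0.65890.
Pooled p̂ = (1459+1103)/(2101+1674) = 2562/3775 = 0.67868.
SE = √(p̂(1−p̂)(1/n₁+1/n₂)) = √(0.67868·0.32132·0.00107334) = √(0.000234068) = 0.01530.
z = (0.69443 − 0.65890)/0.01530 = 0.03553/0.01530 = 2.322.
p-value = P(Z < 2.322) ≈ 0.9899. With α = 0.05, fail to reject H₀.

z = 2.322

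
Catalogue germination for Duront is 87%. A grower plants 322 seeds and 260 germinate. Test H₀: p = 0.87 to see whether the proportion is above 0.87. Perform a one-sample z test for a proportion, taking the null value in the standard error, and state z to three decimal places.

z = -3.337

p̂ = 260/322 ≈ 0.807453.
SE = √(p₀(1−p₀)/n) = √(0.1131/322) = 0.018741.
z = (0.807453 − 0.87)/0.018741 = -0.062547/0.018741 = -3.337.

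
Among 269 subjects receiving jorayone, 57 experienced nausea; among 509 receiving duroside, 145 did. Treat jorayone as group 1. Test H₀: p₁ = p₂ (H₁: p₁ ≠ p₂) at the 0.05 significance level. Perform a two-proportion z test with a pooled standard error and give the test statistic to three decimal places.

p̂₁ = 57/269 = 0.21190, p̂₂ = 145/509 = 0.28487.
Pooled p̂ = (57+145)/(269+509) = 202/778 = 0.25964.
SE = √(0.192227 × 0.00568211) = 0.03305.
z = (0.21190 − 0.28487)/0.03305 = -0.07297/0.03305 = -2.208.
Two-sided p-value ≈ 2·Φ(−2.208) = 0.0272. With α = 0.05, reject H₀.

z = -2.208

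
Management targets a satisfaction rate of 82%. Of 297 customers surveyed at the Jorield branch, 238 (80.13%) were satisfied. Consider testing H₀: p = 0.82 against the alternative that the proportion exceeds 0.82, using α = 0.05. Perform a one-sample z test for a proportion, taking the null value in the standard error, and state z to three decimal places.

p̂ = 238/297 ≈ 0.80135.
SE = √(p₀(1−p₀)/n) = √(0.1476/297) = 0.02229.
z = (0.80135 − 0.82)/0.02229 = -0.01865/0.02229 = -0.837.
p-value = P(Z > -0.837) ≈ 0.7986, so at α = 0.05 we fail to reject H₀.

z = -0.837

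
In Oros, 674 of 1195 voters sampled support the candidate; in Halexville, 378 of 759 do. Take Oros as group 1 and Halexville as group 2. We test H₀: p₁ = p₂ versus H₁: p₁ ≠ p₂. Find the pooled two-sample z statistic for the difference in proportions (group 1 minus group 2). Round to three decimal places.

p̂₁ = 674/1195 ≈ 0.56402, p̂₂ = 378/759 ≈ 0.49802.
Pooled p̂ = (674+378)/(1195+759) = 1052/1954 = 0.53838.
SE = √(p̂(1−p̂)(1/n₁+1/n₂)) = √(0.53838·0.46162·0.00215434) = √(0.000535412) = 0.02314.
z = (0.56402 − 0.49802)/0.02314 = 0.06600/0.02314 = 2.852.

z = 2.852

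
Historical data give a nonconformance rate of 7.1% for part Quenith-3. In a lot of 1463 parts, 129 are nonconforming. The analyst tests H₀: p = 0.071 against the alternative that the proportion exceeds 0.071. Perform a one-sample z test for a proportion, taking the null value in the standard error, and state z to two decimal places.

p̂ = 129/1463 = 0.08817.
Under H₀, SE = √(0.071·0.929/1463) = √(4.50848e-05) = 0.00671.
z = (0.08817 − 0.071)/0.00671 = 0.01717/0.00671 = 2.56.
p-value = P(Z > 2.558) ≈ 0.0053.

z = 2.56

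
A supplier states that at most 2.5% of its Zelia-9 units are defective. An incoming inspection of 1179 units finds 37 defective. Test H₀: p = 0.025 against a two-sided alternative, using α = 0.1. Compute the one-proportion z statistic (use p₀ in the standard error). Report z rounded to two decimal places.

p̂ = 37/1179 = 0.03138.
Under H₀, SE = √(0.025·0.975/1179) = √(2.06743e-05) = 0.00455.
z = (0.03138 − 0.025)/0.00455 = 0.00638/0.00455 = 1.40.
p-value = 2·P(Z > 1.404) ≈ 0.1604. With α = 0.1, fail to reject H₀.

z = 1.40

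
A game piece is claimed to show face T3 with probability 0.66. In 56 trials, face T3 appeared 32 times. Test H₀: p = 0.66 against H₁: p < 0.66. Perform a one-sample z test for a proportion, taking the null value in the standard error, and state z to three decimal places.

p̂ = 32/56 = 0.57143.
Under H₀, SE = √(0.66·0.34/56) = √(0.00400714) = 0.06330.
z = (0.57143 − 0.66)/0.06330 = -0.08857/0.06330 = -1.399.

z = -1.399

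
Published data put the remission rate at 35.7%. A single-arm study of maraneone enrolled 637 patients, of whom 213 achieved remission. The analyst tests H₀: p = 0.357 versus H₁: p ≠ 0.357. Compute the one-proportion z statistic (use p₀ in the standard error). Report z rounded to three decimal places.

p̂ = 213/637 ≈ 0.33438.
SE = √(p₀(1−p₀)/n) = √(0.22955/637) = 0.01898.
z = (0.33438 − 0.357)/0.01898 = -0.02262/0.01898 = -1.192.

z = -1.192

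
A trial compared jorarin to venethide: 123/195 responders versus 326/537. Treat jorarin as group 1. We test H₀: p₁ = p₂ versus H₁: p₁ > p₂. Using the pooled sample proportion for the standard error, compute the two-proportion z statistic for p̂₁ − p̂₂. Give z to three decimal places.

p̂₁ = 123/195 ≈ 0.63077, p̂₂ = 326/537 ≈ 0.60708.
Pooled p̂ = (123+326)/(195+537) = 449/732 = 0.61339.
SE = √(p̂(1−p̂)(1/n₁+1/n₂)) = √(0.61339·0.38661·0.0069904) = √(0.00165773) = 0.04072.
z = (0.63077 − 0.60708)/0.04072 = 0.02369/0.04072 = 0.582.

z = 0.582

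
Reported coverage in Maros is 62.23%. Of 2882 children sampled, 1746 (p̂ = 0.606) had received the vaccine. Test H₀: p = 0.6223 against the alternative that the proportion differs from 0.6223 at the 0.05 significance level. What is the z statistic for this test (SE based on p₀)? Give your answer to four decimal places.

z = -1.8238

p̂ = 1746/2882 = 0.605829.
SE = √(p₀(1−p₀)/n) = √(0.23504/2882) = 0.009031.
z = (0.605829 − 0.6223)/0.009031 = -0.016471/0.009031 = -1.8238.
p-value = 2·P(Z > 1.824) ≈ 0.0682. With α = 0.05, fail to reject H₀.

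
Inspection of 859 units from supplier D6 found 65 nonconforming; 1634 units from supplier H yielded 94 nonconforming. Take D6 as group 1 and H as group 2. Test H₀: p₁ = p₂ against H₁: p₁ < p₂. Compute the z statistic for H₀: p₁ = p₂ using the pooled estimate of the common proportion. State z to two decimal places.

p̂₁ = 65/859 = 0.07567, p̂₂ = 94/1634 = 0.05753.
Pooled p̂ = (65+94)/(859+1634) = 159/2493 = 0.06378.
SE = √(0.0597109 × 0.00177614) = 0.01030.
z = (0.07567 − 0.05753)/0.01030 = 0.01814/0.01030 = 1.76.

z = 1.76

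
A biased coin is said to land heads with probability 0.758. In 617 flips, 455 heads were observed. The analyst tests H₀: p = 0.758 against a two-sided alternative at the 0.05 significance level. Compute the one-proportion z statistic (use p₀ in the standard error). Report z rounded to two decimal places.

p̂ = 455/617 ≈ 0.73744.
Under H₀, SE = √(0.758·0.242/617) = √(0.000297303) = 0.01724.
z = (0.73744 − 0.758)/0.01724 = -0.02056/0.01724 = -1.19.
Two-sided p-value ≈ 2·Φ(−1.192) = 0.2331; since p > α = 0.05, fail to reject H₀.

z = -1.19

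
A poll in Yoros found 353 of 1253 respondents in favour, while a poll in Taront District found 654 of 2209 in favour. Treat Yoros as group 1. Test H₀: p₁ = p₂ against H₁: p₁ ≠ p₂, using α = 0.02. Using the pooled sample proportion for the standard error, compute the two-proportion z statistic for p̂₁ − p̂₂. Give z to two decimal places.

p̂₁ = 353/1253 ≈ 0.2817, p̂₂ = 654/2209 ≈ 0.2961.
Pooled p̂ = (353+654)/(1253+2209) = 1007/3462 = 0.2909.
SE = √(0.206266 × 0.00125078) = 0.0161.
z = (0.2817 − 0.2961)/0.0161 = -0.0144/0.0161 = -0.89.
Two-sided p-value ≈ 2·Φ(−0.893) = 0.3721. With α = 0.02, fail to reject H₀.

z = -0.89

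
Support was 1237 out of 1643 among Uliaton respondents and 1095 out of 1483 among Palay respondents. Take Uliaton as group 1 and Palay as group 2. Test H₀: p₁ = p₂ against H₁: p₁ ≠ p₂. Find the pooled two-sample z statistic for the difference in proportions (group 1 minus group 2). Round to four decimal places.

z = 0.9315

p̂₁ = 1237/1643 ≈ 0.7528911, p̂₂ = 1095/1483 ≈ 0.7383682.
Pooled p̂ = (1237+1095)/(1643+1483) = 2332/3126 = 0.7460013.
SE = √(0.189483 × 0.00128295) = 0.0155916.
z = (0.7528911 − 0.7383682)/0.0155916 = 0.0145229/0.0155916 = 0.9315.
Two-sided p-value ≈ 2·Φ(−0.931) = 0.3516.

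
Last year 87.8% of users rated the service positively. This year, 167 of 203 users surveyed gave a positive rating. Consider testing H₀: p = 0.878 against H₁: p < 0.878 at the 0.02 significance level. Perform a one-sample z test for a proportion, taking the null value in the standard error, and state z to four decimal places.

p̂ = 167/203 ≈ 0.822660.
Under H₀, SE = √(0.878·0.122/203) = √(0.000527665) = 0.022971.
z = (0.822660 − 0.878)/0.022971 = -0.055340/0.022971 = -2.4091.
p-value = P(Z < -2.409) ≈ 0.0080, so at α = 0.02 we reject H₀.

z = -2.4091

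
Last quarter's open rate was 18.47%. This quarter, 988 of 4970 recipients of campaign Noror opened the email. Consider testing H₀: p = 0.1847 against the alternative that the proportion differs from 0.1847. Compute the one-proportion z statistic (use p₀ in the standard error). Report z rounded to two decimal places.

p̂ = 988/4970 ≈ 0.1988.
Standard error under H₀: √(0.1847×0.8153/4970) = 0.0055.
z = (0.1988 − 0.1847)/0.0055 = 0.0141/0.0055 = 2.56.

z = 2.56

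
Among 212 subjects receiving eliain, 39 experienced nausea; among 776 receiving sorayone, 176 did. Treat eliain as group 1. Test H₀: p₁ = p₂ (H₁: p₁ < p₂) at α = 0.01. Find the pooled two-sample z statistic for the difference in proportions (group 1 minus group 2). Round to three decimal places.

z = -1.340

p̂₁ = 39/212 = 0.18396, p̂₂ = 176/776 = 0.22680.
Pooled p̂ = (39+176)/(212+776) = 215/988 = 0.21761.
SE = √(0.170257 × 0.00600564) = 0.03198.
z = (0.18396 − 0.22680)/0.03198 = -0.04284/0.03198 = -1.340.
p-value = P(Z < -1.340) ≈ 0.0902, so at α = 0.01 we fail to reject H₀.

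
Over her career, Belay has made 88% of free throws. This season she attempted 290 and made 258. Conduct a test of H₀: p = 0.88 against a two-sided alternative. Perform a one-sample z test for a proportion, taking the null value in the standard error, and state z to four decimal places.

z = 0.5060

p̂ = 258/290 ≈ 0.889655.
SE = √(p₀(1−p₀)/n) = √(0.1056/290) = 0.019082.
z = (0.889655 − 0.88)/0.019082 = 0.009655/0.019082 = 0.5060.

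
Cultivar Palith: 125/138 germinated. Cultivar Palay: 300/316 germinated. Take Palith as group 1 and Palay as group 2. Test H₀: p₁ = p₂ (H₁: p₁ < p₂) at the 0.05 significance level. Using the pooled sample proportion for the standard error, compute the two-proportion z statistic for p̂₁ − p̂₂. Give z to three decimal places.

z = -1.746

p̂₁ = 125/138 = 0.90580, p̂₂ = 300/316 = 0.94937.
Pooled p̂ = (125+300)/(138+316) = 425/454 = 0.93612.
SE = √(0.0597964 × 0.0104109) = 0.02495.
z = (0.90580 − 0.94937)/0.02495 = -0.04357/0.02495 = -1.746.
p-value = P(Z < -1.746) ≈ 0.0404. With α = 0.05, reject H₀.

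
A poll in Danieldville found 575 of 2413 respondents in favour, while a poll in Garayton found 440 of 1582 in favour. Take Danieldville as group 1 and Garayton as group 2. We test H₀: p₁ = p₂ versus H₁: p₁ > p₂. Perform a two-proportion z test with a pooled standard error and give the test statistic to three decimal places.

z = -2.829

p̂₁ = 575/2413 = 0.238293, p̂₂ = 440/1582 = 0.278129.
Pooled p̂ = (575+440)/(2413+1582) = 1015/3995 = 0.254068.
SE = √(p̂(1−p̂)(1/n₁+1/n₂)) = √(0.254068·0.745932·0.00104653) = √(0.000198336) = 0.014083.
z = (0.238293 − 0.278129)/0.014083 = -0.039836/0.014083 = -2.829.
p-value = P(Z > -2.829) ≈ 0.9977.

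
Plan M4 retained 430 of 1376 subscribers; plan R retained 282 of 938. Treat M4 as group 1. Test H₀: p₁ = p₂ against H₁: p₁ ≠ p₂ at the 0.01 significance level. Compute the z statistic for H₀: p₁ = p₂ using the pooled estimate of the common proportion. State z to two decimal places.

p̂₁ = 430/1376 = 0.3125, p̂₂ = 282/938 = 0.3006.
Pooled p̂ = (430+282)/(1376+938) = 712/2314 = 0.3077.
SE = √(0.213018 × 0.00179284) = 0.0195.
z = (0.3125 − 0.3006)/0.0195 = 0.0119/0.0195 = 0.61.
Two-sided p-value ≈ 2·Φ(−0.607) = 0.5439; since p > α = 0.01, fail to reject H₀.

z = 0.61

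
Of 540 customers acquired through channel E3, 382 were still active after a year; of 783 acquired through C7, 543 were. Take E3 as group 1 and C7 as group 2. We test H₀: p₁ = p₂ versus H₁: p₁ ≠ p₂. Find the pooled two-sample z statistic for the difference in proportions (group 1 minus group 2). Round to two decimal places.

p̂₁ = 382/540 ≈ 0.7074, p̂₂ = 543/783 ≈ 0.6935.
Pooled p̂ = (382+543)/(540+783) = 925/1323 = 0.6992.
SE = √(0.210332 × 0.00312899) = 0.0257.
z = (0.7074 − 0.6935)/0.0257 = 0.0139/0.0257 = 0.54.

z = 0.54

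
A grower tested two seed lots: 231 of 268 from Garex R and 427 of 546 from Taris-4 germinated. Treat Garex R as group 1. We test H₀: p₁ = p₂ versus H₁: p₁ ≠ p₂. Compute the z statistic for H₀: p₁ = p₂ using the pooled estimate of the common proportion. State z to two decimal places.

p̂₁ = 231/268 ≈ 0.86194, p̂₂ = 427/546 ≈ 0.78205.
Pooled p̂ = (231+427)/(268+546) = 658/814 = 0.80835.
SE = √(p̂(1−p̂)(1/n₁+1/n₂)) = √(0.80835·0.19165·0.00556285) = √(0.000861784) = 0.02936.
z = (0.86194 − 0.78205)/0.02936 = 0.07989/0.02936 = 2.72.
Two-sided p-value ≈ 2·Φ(−2.721) = 0.0065.

z = 2.72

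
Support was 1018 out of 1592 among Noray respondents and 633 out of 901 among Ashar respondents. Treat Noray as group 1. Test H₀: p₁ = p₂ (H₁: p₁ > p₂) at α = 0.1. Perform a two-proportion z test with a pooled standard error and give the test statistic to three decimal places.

p̂₁ = 1018/1592 = 0.639447, p̂₂ = 633/901 = 0.702553.
Pooled p̂ = (1018+633)/(1592+901) = 1651/2493 = 0.662254.
SE = √(0.223674 × 0.00173802) = 0.019717.
z = (0.639447 − 0.702553)/0.019717 = -0.063106/0.019717 = -3.201.
p-value = P(Z > -3.201) ≈ 0.9993, so at α = 0.1 we fail to reject H₀.

z = -3.201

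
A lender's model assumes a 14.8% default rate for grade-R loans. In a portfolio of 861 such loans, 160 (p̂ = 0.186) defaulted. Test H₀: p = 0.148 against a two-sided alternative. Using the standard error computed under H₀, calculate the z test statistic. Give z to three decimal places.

p̂ = 160/861 ≈ 0.18583.
Under H₀, SE = √(0.148·0.852/861) = √(0.000146453) = 0.01210.
z = (0.18583 − 0.148)/0.01210 = 0.03783/0.01210 = 3.126.
p-value = 2·P(Z > 3.126) ≈ 0.0018.

z = 3.126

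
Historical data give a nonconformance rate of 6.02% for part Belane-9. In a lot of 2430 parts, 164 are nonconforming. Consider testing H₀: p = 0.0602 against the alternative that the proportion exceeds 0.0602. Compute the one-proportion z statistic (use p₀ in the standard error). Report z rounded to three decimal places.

p̂ = 164/2430 = 0.067490.
Under H₀, SE = √(0.0602·0.9398/2430) = √(2.32823e-05) = 0.004825.
z = (0.067490 − 0.0602)/0.004825 = 0.007290/0.004825 = 1.511.

z = 1.511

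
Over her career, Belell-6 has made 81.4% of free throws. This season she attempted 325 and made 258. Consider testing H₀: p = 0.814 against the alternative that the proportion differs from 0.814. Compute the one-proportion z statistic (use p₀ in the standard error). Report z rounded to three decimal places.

z = -0.934

p̂ = 258/325 ≈ 0.79385.
SE = √(p₀(1−p₀)/n) = √(0.1514/325) = 0.02158.
z = (0.79385 − 0.814)/0.02158 = -0.02015/0.02158 = -0.934.
p-value = 2·P(Z > 0.934) ≈ 0.3504.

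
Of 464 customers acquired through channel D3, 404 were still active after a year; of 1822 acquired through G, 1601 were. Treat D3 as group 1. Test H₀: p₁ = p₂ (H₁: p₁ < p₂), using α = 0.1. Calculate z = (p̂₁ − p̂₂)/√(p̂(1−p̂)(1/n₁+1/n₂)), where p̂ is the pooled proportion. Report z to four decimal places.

z = -0.4694

p̂₁ = 404/464 ≈ 0.870690, p̂₂ = 1601/1822 ≈ 0.878705.
Pooled p̂ = (404+1601)/(464+1822) = 2005/2286 = 0.877078.
SE = √(0.107812 × 0.00270402) = 0.017074.
z = (0.870690 − 0.878705)/0.017074 = -0.008015/0.017074 = -0.4694.
p-value = P(Z < -0.469) ≈ 0.3194. With α = 0.1, fail to reject H₀.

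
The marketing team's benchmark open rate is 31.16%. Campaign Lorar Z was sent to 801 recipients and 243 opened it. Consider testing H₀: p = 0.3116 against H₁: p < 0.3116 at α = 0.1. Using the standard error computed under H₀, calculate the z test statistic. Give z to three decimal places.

z = -0.503

p̂ = 243/801 = 0.30337.
Under H₀, SE = √(0.3116·0.6884/801) = √(0.000267797) = 0.01636.
z = (0.30337 − 0.3116)/0.01636 = -0.00823/0.01636 = -0.503.
p-value = P(Z < -0.503) ≈ 0.3075, so at α = 0.1 we fail to reject H₀.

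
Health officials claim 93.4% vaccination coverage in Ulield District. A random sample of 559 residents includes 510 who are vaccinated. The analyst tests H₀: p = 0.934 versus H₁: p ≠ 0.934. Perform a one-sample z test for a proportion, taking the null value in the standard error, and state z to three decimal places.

p̂ = 510/559 ≈ 0.912343.
SE = √(p₀(1−p₀)/n) = √(0.061644/559) = 0.010501.
z = (0.912343 − 0.934)/0.010501 = -0.021657/0.010501 = -2.062.

z = -2.062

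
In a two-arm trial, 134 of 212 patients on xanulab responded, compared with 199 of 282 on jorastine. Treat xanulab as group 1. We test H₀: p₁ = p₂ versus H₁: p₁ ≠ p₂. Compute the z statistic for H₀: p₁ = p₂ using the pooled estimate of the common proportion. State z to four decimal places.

p̂₁ = 134/212 = 0.632075, p̂₂ = 199/282 = 0.705674.
Pooled p̂ = (134+199)/(212+282) = 333/494 = 0.674089.
SE = √(0.219693 × 0.00826308) = 0.042607.
z = (0.632075 − 0.705674)/0.042607 = -0.073599/0.042607 = -1.7274.

z = -1.7274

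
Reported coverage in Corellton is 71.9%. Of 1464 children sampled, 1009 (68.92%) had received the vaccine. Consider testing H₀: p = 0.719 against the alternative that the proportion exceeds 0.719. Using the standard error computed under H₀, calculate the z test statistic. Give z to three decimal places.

z = -2.536

p̂ = 1009/1464 ≈ 0.689208.
Under H₀, SE = √(0.719·0.281/1464) = √(0.000138005) = 0.011748.
z = (0.689208 − 0.719)/0.011748 = -0.029792/0.011748 = -2.536.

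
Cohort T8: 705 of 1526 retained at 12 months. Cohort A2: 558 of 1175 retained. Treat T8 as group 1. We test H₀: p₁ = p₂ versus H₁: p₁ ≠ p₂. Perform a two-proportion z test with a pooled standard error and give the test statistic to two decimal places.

p̂₁ = 705/1526 ≈ 0.46199, p̂₂ = 558/1175 ≈ 0.47489.
Pooled p̂ = (705+558)/(1526+1175) = 1263/2701 = 0.46760.
SE = √(0.248951 × 0.00150637) = 0.01937.
z = (0.46199 − 0.47489)/0.01937 = -0.01290/0.01937 = -0.67.
Two-sided p-value ≈ 2·Φ(−0.666) = 0.5053.

z = -0.67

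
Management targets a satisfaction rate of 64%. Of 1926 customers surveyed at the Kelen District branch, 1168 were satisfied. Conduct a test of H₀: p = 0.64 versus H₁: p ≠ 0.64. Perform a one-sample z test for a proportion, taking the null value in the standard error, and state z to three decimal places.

z = -3.069

p̂ = 1168/1926 = 0.606438.
Standard error under H₀: √(0.64×0.36/1926) = 0.010937.
z = (0.606438 − 0.64)/0.010937 = -0.033562/0.010937 = -3.069.
p-value = 2·P(Z > 3.069) ≈ 0.0022.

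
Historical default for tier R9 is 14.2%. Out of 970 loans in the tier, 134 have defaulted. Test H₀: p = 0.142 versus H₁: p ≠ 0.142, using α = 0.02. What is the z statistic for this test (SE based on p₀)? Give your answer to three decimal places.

p̂ = 134/970 ≈ 0.13814.
Under H₀, SE = √(0.142·0.858/970) = √(0.000125604) = 0.01121.
z = (0.13814 − 0.142)/0.01121 = -0.00386/0.01121 = -0.344.
Two-sided p-value ≈ 2·Φ(−0.344) = 0.7308. With α = 0.02, fail to reject H₀.

z = -0.344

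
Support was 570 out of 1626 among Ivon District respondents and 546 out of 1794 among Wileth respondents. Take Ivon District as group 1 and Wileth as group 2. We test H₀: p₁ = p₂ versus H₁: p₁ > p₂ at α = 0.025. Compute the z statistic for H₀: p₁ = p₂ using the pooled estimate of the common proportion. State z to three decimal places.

z = 2.878

p̂₁ = 570/1626 ≈ 0.350554, p̂₂ = 546/1794 ≈ 0.304348.
Pooled p̂ = (570+546)/(1626+1794) = 1116/3420 = 0.326316.
SE = √(p̂(1−p̂)(1/n₁+1/n₂)) = √(0.326316·0.673684·0.00117242) = √(0.000257737) = 0.016054.
z = (0.350554 − 0.304348)/0.016054 = 0.046206/0.016054 = 2.878.
p-value = P(Z > 2.878) ≈ 0.0020; since p < α = 0.025, reject H₀.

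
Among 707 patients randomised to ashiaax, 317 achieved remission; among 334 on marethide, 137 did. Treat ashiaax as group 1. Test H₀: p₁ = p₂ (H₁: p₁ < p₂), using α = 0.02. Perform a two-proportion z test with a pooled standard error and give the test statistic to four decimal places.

p̂₁ = 317/707 = 0.448373, p̂₂ = 137/334 = 0.410180.
Pooled p̂ = (317+137)/(707+334) = 454/1041 = 0.436119.
SE = √(0.245919 × 0.00440844) = 0.032926.
z = (0.448373 − 0.410180)/0.032926 = 0.038193/0.032926 = 1.1600.
p-value = P(Z < 1.160) ≈ 0.8770; since p > α = 0.02, fail to reject H₀.

z = 1.1600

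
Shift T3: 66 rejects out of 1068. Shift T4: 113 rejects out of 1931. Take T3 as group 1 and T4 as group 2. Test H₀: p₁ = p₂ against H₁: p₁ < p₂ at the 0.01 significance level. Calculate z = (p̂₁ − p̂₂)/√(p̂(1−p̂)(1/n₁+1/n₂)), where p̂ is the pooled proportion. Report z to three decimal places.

z = 0.363

p̂₁ = 66/1068 = 0.06180, p̂₂ = 113/1931 = 0.05852.
Pooled p̂ = (66+113)/(1068+1931) = 179/2999 = 0.05969.
SE = √(0.0561241 × 0.0014542) = 0.00903.
z = (0.06180 − 0.05852)/0.00903 = 0.00328/0.00903 = 0.363.
p-value = P(Z < 0.363) ≈ 0.6417. With α = 0.01, fail to reject H₀.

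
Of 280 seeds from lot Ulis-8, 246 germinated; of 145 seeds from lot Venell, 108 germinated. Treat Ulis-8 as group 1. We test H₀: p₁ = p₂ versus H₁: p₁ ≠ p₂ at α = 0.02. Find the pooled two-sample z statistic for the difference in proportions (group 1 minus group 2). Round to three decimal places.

p̂₁ = 246/280 ≈ 0.87857, p̂₂ = 108/145 ≈ 0.74483.
Pooled p̂ = (246+108)/(280+145) = 354/425 = 0.83294.
SE = √(0.13915 × 0.010468) = 0.03817.
z = (0.87857 − 0.74483)/0.03817 = 0.13374/0.03817 = 3.504.
Two-sided p-value ≈ 2·Φ(−3.504) = 0.0005, so at α = 0.02 we reject H₀.

z = 3.504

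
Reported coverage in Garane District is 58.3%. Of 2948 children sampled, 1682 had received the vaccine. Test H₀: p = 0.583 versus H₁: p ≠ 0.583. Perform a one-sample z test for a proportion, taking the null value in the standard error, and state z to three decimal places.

z = -1.370

p̂ = 1682/2948 = 0.57056.
Standard error under H₀: √(0.583×0.417/2948) = 0.00908.
z = (0.57056 − 0.583)/0.00908 = -0.01244/0.00908 = -1.370.
p-value = 2·P(Z > 1.370) ≈ 0.1706.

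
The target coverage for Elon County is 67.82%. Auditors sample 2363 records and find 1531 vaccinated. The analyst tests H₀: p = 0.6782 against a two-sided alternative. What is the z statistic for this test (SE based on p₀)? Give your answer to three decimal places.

z = -3.152

p̂ = 1531/2363 = 0.64791.
Standard error under H₀: √(0.6782×0.3218/2363) = 0.00961.
z = (0.64791 − 0.6782)/0.00961 = -0.03029/0.00961 = -3.152.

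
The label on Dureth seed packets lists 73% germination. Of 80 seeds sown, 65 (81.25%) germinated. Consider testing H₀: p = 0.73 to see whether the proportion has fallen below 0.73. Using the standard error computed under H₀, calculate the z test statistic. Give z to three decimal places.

p̂ = 65/80 = 0.81250.
Under H₀, SE = √(0.73·0.27/80) = √(0.00246375) = 0.04964.
z = (0.81250 − 0.73)/0.04964 = 0.08250/0.04964 = 1.662.

z = 1.662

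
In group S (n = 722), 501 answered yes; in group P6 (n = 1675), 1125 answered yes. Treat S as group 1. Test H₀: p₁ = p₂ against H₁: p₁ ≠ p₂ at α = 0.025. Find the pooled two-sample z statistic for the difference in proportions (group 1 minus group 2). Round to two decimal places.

p̂₁ = 501/722 = 0.6939, p̂₂ = 1125/1675 = 0.6716.
Pooled p̂ = (501+1125)/(722+1675) = 1626/2397 = 0.6783.
SE = √(p̂(1−p̂)(1/n₁+1/n₂)) = √(0.6783·0.3217·0.00198206) = √(0.000432469) = 0.0208.
z = (0.6939 − 0.6716)/0.0208 = 0.0223/0.0208 = 1.07.
p-value = 2·P(Z > 1.071) ≈ 0.2844; since p > α = 0.025, fail to reject H₀.

z = 1.07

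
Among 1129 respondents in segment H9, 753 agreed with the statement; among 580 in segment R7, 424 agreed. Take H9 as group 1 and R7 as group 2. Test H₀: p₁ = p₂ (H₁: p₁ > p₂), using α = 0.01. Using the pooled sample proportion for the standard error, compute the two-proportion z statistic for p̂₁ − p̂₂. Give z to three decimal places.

p̂₁ = 753/1129 ≈ 0.66696, p̂₂ = 424/580 ≈ 0.73103.
Pooled p̂ = (753+424)/(1129+580) = 1177/1709 = 0.68871.
SE = √(0.21439 × 0.00260988) = 0.02365.
z = (0.66696 − 0.73103)/0.02365 = -0.06407/0.02365 = -2.709.
p-value = P(Z > -2.709) ≈ 0.9966. With α = 0.01, fail to reject H₀.

z = -2.709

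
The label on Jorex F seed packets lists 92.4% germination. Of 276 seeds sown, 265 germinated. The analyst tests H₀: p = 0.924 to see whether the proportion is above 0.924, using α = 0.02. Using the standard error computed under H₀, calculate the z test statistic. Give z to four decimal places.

z = 2.2660

p̂ = 265/276 ≈ 0.960145.
Under H₀, SE = √(0.924·0.076/276) = √(0.000254435) = 0.015951.
z = (0.960145 − 0.924)/0.015951 = 0.036145/0.015951 = 2.2660.
p-value = P(Z > 2.266) ≈ 0.0117; since p < α = 0.02, reject H₀.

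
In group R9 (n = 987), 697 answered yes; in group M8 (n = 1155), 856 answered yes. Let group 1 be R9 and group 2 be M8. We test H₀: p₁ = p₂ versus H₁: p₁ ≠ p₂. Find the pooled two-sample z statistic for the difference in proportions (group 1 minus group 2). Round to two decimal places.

p̂₁ = 697/987 = 0.70618, p̂₂ = 856/1155 = 0.74113.
Pooled p̂ = (697+856)/(987+1155) = 1553/2142 = 0.72502.
SE = √(p̂(1−p̂)(1/n₁+1/n₂)) = √(0.72502·0.27498·0.00187897) = √(0.0003746) = 0.01935.
z = (0.70618 − 0.74113)/0.01935 = -0.03495/0.01935 = -1.81.
p-value = 2·P(Z > 1.806) ≈ 0.0710.

z = -1.81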